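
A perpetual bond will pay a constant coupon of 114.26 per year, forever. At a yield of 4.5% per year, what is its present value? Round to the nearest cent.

Level perpetuity: PV = C / r = 114.26 / 0.045 = 2,539.11

2539.11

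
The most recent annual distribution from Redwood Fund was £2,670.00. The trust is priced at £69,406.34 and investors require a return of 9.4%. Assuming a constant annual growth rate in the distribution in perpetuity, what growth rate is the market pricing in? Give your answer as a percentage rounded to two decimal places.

P = D₀(1+g)/(r−g) ⇒ P(r−g) = D₀(1+g) ⇒ g(P+D₀) = P·r − D₀
g = (P·r − D₀)/(P + D₀) = (£69,406.34×0.094 − £2,670.00) / (£69,406.34 + £2,670.00) = 0.053474

5.35%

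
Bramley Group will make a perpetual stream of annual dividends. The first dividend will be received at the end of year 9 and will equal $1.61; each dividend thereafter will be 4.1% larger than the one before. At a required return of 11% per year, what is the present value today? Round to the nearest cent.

$10.12

Value at end of year 8: C₁ / (r − g) = $1.61 / (0.11 − 0.041) = $23.3333
Discount to today: PV = $23.3333 / (1 + 0.11)^8 = $23.3333 / 2.304538 = $10.12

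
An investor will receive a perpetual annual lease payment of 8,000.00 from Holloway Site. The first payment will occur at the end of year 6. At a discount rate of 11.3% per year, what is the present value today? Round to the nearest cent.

Value at end of year 5: C / r = 8,000.00 / 0.113 = 70,796.4602
Discount to today: PV = 70,796.4602 / (1 + 0.113)^5 = 70,796.4602 / 1.707953 = 41,451.07

41451.07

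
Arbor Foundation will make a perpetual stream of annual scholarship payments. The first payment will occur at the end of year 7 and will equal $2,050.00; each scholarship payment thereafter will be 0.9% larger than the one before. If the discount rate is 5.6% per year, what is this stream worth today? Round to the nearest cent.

$31453.75

Value at end of year 6: C₁ / (r − g) = $2,050.00 / (0.056 − 0.009) = $43,617.0213
Discount to today: PV = $43,617.0213 / (1 + 0.056)^6 = $43,617.0213 / 1.386703 = $31,453.75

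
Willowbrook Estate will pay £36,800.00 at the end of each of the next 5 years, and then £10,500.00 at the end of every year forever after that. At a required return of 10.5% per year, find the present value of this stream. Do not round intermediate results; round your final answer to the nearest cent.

£198437.17

PV of 5-year annuity: £36,800.00 × [1 − (1+0.105)^−5] / 0.105 = 137737.18262
Perpetuity value at year 5: £10,500.00 / 0.105 = 100000.00000
PV of perpetuity: 100000.00000 / (1+0.105)^5 = 60699.98865
Total PV = 137737.18262 + 60699.98865 = 198437.17128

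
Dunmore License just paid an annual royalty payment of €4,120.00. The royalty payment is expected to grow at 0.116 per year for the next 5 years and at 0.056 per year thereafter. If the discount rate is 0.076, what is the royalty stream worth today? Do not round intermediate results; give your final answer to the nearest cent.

D_1 = 4597.92000
D_2 = 5131.27872
D_3 = 5726.50705
D_4 = 6390.78187
D_5 = 7132.11257
Terminal value at year 5: TV = D_5×(1+g_2)/(r−g_2) = 7531.51087/0.02 = 376575.54350
P_0 = D_1/(1+r)^1 + D_2/(1+r)^2 + D_3/(1+r)^3 + D_4/(1+r)^4 + D_5/(1+r)^5 + TV/(1+r)^5
    = 4273.15985 + 4432.01338 + 4596.77224 + 4767.65597 + 4944.89225 + 261090.31062 = 284104.80430

€284104.80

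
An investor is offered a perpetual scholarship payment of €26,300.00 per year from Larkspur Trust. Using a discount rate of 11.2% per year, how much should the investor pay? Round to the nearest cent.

Level perpetuity: PV = C / r = €26,300.00 / 0.112 = €234,821.43

€234821.43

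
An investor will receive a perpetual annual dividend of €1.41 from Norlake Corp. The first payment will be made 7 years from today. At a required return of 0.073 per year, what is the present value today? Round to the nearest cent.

€12.66

Value at end of year 6: C / r = €1.41 / 0.073 = €19.3151
Discount to today: PV = €19.3151 / (1 + 0.073)^6 = €19.3151 / 1.526154 = €12.66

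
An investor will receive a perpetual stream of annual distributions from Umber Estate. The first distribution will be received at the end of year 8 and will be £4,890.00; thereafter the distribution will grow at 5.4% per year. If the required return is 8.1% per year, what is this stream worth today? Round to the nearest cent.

Value at end of year 7: C₁ / (r − g) = £4,890.00 / (0.081 − 0.054) = £181,111.1111
Discount to today: PV = £181,111.1111 / (1 + 0.081)^7 = £181,111.1111 / 1.724963 = £104,994.18

£104994.18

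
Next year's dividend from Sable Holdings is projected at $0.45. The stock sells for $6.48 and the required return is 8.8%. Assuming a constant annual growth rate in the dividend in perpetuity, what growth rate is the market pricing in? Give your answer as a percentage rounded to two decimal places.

P = D₁/(r−g) ⇒ g = r − D₁/P = 0.088 − $0.45/$6.48 = 0.018556

1.86%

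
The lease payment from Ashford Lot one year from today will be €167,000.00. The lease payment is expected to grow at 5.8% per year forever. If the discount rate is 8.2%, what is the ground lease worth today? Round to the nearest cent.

€6958333.33

Growing perpetuity: P = D₁ / (r − g) = €167,000.0000 / (0.082 − 0.058) = €6,958,333.33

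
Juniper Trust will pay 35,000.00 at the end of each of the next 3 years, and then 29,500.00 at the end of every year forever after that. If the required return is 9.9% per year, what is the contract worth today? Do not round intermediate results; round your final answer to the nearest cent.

PV of 3-year annuity: 35,000.00 × [1 − (1+0.099)^−3] / 0.099 = 87193.28247
Perpetuity value at year 3: 29,500.00 / 0.099 = 297979.79798
PV of perpetuity: 297979.79798 / (1+0.099)^3 = 224488.31704
Total PV = 87193.28247 + 224488.31704 = 311681.59951

311681.60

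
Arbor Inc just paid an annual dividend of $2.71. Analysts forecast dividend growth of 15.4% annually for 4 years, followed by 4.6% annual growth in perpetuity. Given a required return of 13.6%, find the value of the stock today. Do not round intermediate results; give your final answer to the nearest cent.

$44.82

D_1 = 3.12734
D_2 = 3.60895
D_3 = 4.16473
D_4 = 4.80610
Terminal value at year 4: TV = D_4×(1+g_2)/(r−g_2) = 5.02718/0.09 = 55.85753
P_0 = D_1/(1+r)^1 + D_2/(1+r)^2 + D_3/(1+r)^3 + D_4/(1+r)^4 + TV/(1+r)^4
    = 2.75294 + 2.79656 + 2.84087 + 2.88589 + 33.54041 = 44.81667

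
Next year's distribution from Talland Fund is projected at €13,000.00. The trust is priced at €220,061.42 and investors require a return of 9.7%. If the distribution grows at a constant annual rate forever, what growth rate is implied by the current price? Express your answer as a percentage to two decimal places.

P = D₁/(r−g) ⇒ g = r − D₁/P = 0.097 − €13,000.00/€220,061.42 = 0.037926

3.79%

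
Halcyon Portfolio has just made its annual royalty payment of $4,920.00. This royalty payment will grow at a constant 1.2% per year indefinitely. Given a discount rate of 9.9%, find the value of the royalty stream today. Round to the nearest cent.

$57230.34

D₁ = D₀ × (1 + g) = $4,920.00 × 1.012 = $4,979.0400
Growing perpetuity: P = D₁ / (r − g) = $4,979.0400 / (0.099 − 0.012) = $57,230.34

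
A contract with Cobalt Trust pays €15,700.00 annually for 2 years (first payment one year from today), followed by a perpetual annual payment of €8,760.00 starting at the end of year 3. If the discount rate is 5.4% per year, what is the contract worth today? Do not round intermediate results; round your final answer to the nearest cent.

€175053.76

PV of 2-year annuity: €15,700.00 × [1 − (1+0.054)^−2] / 0.054 = 29028.11734
Perpetuity value at year 2: €8,760.00 / 0.054 = 162222.22222
PV of perpetuity: 162222.22222 / (1+0.054)^2 = 146025.64210
Total PV = 29028.11734 + 146025.64210 = 175053.75944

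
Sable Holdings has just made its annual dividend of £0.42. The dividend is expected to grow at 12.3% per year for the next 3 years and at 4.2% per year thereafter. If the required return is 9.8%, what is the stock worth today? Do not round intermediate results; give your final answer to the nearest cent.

£9.68

D_1 = 0.47166
D_2 = 0.52967
D_3 = 0.59482
Terminal value at year 3: TV = D_3×(1+g_2)/(r−g_2) = 0.61981/0.056 = 11.06798
P_0 = D_1/(1+r)^1 + D_2/(1+r)^2 + D_3/(1+r)^3 + TV/(1+r)^3
    = 0.42956 + 0.43934 + 0.44935 + 8.36106 = 9.67931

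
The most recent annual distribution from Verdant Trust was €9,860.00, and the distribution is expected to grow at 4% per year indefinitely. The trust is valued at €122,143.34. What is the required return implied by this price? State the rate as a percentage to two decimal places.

D₁ = €9,860.00 × 1.04 = €10,254.4000
P = D₁/(r − g) ⇒ r = D₁/P + g = €10,254.4000/€122,143.34 + 0.04 = 0.083954 + 0.04 = 0.123954

12.40%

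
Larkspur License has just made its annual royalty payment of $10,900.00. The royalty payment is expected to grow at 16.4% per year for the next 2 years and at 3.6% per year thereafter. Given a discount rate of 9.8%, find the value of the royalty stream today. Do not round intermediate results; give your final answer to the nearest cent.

D_1 = 12687.60000
D_2 = 14768.36640
Terminal value at year 2: TV = D_2×(1+g_2)/(r−g_2) = 15300.02759/0.062 = 246774.63855
P_0 = D_1/(1+r)^1 + D_2/(1+r)^2 + TV/(1+r)^2
    = 11555.19126 + 12249.76559 + 204689.63155 = 228494.58840

$228494.59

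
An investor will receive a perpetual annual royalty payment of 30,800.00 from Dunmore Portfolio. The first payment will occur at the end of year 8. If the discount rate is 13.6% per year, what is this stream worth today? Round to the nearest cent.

92760.59

Value at end of year 7: C / r = 30,800.00 / 0.136 = 226,470.5882
Discount to today: PV = 226,470.5882 / (1 + 0.136)^7 = 226,470.5882 / 2.441453 = 92,760.59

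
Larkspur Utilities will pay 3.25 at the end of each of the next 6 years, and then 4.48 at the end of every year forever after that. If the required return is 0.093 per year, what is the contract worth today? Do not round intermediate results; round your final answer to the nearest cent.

42.70

PV of 6-year annuity: 3.25 × [1 − (1+0.093)^−6] / 0.093 = 14.44975
Perpetuity value at year 6: 4.48 / 0.093 = 48.17204
PV of perpetuity: 48.17204 / (1+0.093)^6 = 28.25362
Total PV = 14.44975 + 28.25362 = 42.70337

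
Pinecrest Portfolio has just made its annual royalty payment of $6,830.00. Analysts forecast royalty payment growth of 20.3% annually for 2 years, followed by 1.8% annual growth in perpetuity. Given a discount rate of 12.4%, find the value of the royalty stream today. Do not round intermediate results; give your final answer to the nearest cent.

$90272.15

D_1 = 8216.49000
D_2 = 9884.43747
Terminal value at year 2: TV = D_2×(1+g_2)/(r−g_2) = 10062.35734/0.106 = 94927.89948
P_0 = D_1/(1+r)^1 + D_2/(1+r)^2 + TV/(1+r)^2
    = 7310.04448 + 7823.82875 + 75138.27988 = 90272.15311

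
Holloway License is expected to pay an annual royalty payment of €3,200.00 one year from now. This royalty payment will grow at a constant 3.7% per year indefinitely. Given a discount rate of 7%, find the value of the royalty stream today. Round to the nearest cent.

Growing perpetuity: P = D₁ / (r − g) = €3,200.0000 / (0.07 − 0.037) = €96,969.70

€96969.70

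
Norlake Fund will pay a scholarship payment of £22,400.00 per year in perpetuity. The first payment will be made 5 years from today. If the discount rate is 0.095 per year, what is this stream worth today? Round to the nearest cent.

Value at end of year 4: C / r = £22,400.00 / 0.095 = £235,789.4737
Discount to today: PV = £235,789.4737 / (1 + 0.095)^4 = £235,789.4737 / 1.437661 = £164,009.10

£164009.10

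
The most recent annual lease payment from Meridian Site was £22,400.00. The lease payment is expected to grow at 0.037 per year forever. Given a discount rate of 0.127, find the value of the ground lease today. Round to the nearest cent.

£258097.78

D₁ = D₀ × (1 + g) = £22,400.00 × 1.037 = £23,228.8000
Growing perpetuity: P = D₁ / (r − g) = £23,228.8000 / (0.127 − 0.037) = £258,097.78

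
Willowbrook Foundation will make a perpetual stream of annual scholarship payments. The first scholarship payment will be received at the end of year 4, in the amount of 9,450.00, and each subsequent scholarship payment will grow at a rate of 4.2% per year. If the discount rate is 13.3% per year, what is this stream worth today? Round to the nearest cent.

Value at end of year 3: C₁ / (r − g) = 9,450.00 / (0.133 − 0.042) = 103,846.1538
Discount to today: PV = 103,846.1538 / (1 + 0.133)^3 = 103,846.1538 / 1.454420 = 71,400.41

71400.41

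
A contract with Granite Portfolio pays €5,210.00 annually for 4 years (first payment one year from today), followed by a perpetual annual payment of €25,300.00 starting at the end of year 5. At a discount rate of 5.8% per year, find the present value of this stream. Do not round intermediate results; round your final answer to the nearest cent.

PV of 4-year annuity: €5,210.00 × [1 − (1+0.058)^−4] / 0.058 = 18136.18662
Perpetuity value at year 4: €25,300.00 / 0.058 = 436206.89655
PV of perpetuity: 436206.89655 / (1+0.058)^4 = 348136.73888
Total PV = 18136.18662 + 348136.73888 = 366272.92550

€366272.93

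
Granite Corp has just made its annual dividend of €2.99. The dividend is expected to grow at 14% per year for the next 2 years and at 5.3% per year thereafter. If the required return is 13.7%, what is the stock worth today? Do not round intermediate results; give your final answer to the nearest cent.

€43.68

D_1 = 3.40860
D_2 = 3.88580
Terminal value at year 2: TV = D_2×(1+g_2)/(r−g_2) = 4.09175/0.084 = 48.71133
P_0 = D_1/(1+r)^1 + D_2/(1+r)^2 + TV/(1+r)^2
    = 2.99789 + 3.00580 + 37.67984 = 43.68353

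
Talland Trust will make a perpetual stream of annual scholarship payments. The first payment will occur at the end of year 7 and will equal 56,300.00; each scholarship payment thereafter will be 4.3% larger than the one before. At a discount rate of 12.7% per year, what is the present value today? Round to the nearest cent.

Value at end of year 6: C₁ / (r − g) = 56,300.00 / (0.127 − 0.043) = 670,238.0952
Discount to today: PV = 670,238.0952 / (1 + 0.127)^6 = 670,238.0952 / 2.049007 = 327,103.82

327103.82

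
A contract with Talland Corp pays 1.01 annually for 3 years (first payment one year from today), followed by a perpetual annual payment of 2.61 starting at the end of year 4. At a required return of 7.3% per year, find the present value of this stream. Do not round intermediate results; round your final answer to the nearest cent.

PV of 3-year annuity: 1.01 × [1 − (1+0.073)^−3] / 0.073 = 2.63610
Perpetuity value at year 3: 2.61 / 0.073 = 35.75342
PV of perpetuity: 35.75342 / (1+0.073)^3 = 28.94133
Total PV = 2.63610 + 28.94133 = 31.57743

31.58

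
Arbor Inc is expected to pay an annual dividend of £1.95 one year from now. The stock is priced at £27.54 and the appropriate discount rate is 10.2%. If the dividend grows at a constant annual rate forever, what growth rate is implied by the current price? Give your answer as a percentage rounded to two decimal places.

3.12%

P = D₁/(r−g) ⇒ g = r − D₁/P = 0.102 − £1.95/£27.54 = 0.031194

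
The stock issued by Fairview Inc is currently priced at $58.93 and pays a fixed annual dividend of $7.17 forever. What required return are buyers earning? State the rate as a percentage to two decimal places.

P = C/r ⇒ r = C/P = $7.17/$58.93 = 0.121670

12.17%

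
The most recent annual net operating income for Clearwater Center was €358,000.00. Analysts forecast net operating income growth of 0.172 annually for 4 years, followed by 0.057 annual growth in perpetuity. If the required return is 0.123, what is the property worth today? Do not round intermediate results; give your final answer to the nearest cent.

€8396684.86

D_1 = 419576.00000
D_2 = 491743.07200
D_3 = 576322.88038
D_4 = 675450.41581
Terminal value at year 4: TV = D_4×(1+g_2)/(r−g_2) = 713951.08951/0.066 = 10817440.75017
P_0 = D_1/(1+r)^1 + D_2/(1+r)^2 + D_3/(1+r)^3 + D_4/(1+r)^4 + TV/(1+r)^4
    = 373620.65895 + 389922.89607 + 406936.45075 + 424692.36000 + 6801512.49277 = 8396684.85855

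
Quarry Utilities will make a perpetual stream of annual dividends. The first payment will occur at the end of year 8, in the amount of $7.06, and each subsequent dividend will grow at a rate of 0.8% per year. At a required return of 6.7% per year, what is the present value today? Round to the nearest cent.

$76.00

Value at end of year 7: C₁ / (r − g) = $7.06 / (0.067 − 0.008) = $119.6610
Discount to today: PV = $119.6610 / (1 + 0.067)^7 = $119.6610 / 1.574530 = $76.00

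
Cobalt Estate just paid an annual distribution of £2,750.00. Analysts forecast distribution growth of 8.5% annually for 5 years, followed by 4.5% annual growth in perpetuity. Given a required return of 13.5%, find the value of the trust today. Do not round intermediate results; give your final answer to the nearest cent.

D_1 = 2983.75000
D_2 = 3237.36875
D_3 = 3512.54509
D_4 = 3811.11143
D_5 = 4135.05590
Terminal value at year 5: TV = D_5×(1+g_2)/(r−g_2) = 4321.13341/0.09 = 48012.59348
P_0 = D_1/(1+r)^1 + D_2/(1+r)^2 + D_3/(1+r)^3 + D_4/(1+r)^4 + D_5/(1+r)^5 + TV/(1+r)^5
    = 2628.85463 + 2513.04605 + 2402.33918 + 2296.50926 + 2195.34145 + 25490.35349 = 37526.44405

£37526.44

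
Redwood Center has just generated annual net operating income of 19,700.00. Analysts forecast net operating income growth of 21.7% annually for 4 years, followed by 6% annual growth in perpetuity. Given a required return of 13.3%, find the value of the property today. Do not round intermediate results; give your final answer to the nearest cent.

D_1 = 23974.90000
D_2 = 29177.45330
D_3 = 35508.96067
D_4 = 43214.40513
Terminal value at year 4: TV = D_4×(1+g_2)/(r−g_2) = 45807.26944/0.073 = 627496.84162
P_0 = D_1/(1+r)^1 + D_2/(1+r)^2 + D_3/(1+r)^3 + D_4/(1+r)^4 + TV/(1+r)^4
    = 21160.54722 + 22729.37861 + 24414.52230 + 26224.60163 + 380795.58527 = 475324.63503

475324.64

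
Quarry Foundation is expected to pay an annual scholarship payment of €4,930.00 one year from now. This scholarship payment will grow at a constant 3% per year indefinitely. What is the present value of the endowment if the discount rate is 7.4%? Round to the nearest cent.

Growing perpetuity: P = D₁ / (r − g) = €4,930.0000 / (0.074 − 0.03) = €112,045.45

€112045.45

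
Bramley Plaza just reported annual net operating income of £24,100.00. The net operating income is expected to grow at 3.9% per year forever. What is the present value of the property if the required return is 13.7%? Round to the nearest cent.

D₁ = D₀ × (1 + g) = £24,100.00 × 1.039 = £25,039.9000
Growing perpetuity: P = D₁ / (r − g) = £25,039.9000 / (0.137 − 0.039) = £255,509.18

£255509.18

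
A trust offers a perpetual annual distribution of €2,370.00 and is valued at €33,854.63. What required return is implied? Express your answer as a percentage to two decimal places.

P = C/r ⇒ r = C/P = €2,370.00/€33,854.63 = 0.070005

7.00%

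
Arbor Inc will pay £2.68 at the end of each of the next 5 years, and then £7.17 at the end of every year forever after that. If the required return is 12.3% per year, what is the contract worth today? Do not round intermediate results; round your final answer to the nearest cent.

£42.23

PV of 5-year annuity: £2.68 × [1 − (1+0.123)^−5] / 0.123 = 9.58943
Perpetuity value at year 5: £7.17 / 0.123 = 58.29268
PV of perpetuity: 58.29268 / (1+0.123)^5 = 32.63738
Total PV = 9.58943 + 32.63738 = 42.22681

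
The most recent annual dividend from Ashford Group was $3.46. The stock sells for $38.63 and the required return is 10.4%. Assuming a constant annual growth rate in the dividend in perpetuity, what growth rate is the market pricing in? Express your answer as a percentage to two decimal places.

1.32%

P = D₀(1+g)/(r−g) ⇒ P(r−g) = D₀(1+g) ⇒ g(P+D₀) = P·r − D₀
g = (P·r − D₀)/(P + D₀) = ($38.63×0.104 − $3.46) / ($38.63 + $3.46) = 0.013246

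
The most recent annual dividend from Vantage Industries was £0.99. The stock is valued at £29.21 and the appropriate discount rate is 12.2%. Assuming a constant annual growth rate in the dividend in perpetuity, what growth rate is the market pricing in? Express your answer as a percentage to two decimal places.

8.52%

P = D₀(1+g)/(r−g) ⇒ P(r−g) = D₀(1+g) ⇒ g(P+D₀) = P·r − D₀
g = (P·r − D₀)/(P + D₀) = (£29.21×0.122 − £0.99) / (£29.21 + £0.99) = 0.085219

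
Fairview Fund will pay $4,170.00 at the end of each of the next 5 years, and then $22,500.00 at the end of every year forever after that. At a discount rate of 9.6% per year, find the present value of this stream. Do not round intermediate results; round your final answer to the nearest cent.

$164173.97

PV of 5-year annuity: $4,170.00 × [1 − (1+0.096)^−5] / 0.096 = 15970.44791
Perpetuity value at year 5: $22,500.00 / 0.096 = 234375.00000
PV of perpetuity: 234375.00000 / (1+0.096)^5 = 148203.51849
Total PV = 15970.44791 + 148203.51849 = 164173.96640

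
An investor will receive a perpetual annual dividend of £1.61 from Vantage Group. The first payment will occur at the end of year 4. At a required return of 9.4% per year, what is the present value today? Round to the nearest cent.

Value at end of year 3: C / r = £1.61 / 0.094 = £17.1277
Discount to today: PV = £17.1277 / (1 + 0.094)^3 = £17.1277 / 1.309339 = £13.08

£13.08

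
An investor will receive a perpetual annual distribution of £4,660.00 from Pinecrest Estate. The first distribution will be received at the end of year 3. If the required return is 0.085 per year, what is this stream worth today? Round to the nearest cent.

Value at end of year 2: C / r = £4,660.00 / 0.085 = £54,823.5294
Discount to today: PV = £54,823.5294 / (1 + 0.085)^2 = £54,823.5294 / 1.177225 = £46,570.14

£46570.14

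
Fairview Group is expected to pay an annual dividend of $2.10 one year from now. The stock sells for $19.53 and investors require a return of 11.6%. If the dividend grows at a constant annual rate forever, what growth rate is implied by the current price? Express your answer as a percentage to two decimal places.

0.85%

P = D₁/(r−g) ⇒ g = r − D₁/P = 0.116 − $2.10/$19.53 = 0.008473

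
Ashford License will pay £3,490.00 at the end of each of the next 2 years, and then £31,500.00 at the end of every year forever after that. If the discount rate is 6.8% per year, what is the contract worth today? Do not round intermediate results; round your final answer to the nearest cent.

£412451.97

PV of 2-year annuity: £3,490.00 × [1 − (1+0.068)^−2] / 0.068 = 6327.51897
Perpetuity value at year 2: £31,500.00 / 0.068 = 463235.29412
PV of perpetuity: 463235.29412 / (1+0.068)^2 = 406124.44953
Total PV = 6327.51897 + 406124.44953 = 412451.96850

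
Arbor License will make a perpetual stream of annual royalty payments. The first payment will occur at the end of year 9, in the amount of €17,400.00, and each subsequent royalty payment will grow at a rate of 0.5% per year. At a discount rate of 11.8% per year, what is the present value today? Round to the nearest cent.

Value at end of year 8: C₁ / (r − g) = €17,400.00 / (0.118 − 0.005) = €153,982.3009
Discount to today: PV = €153,982.3009 / (1 + 0.118)^8 = €153,982.3009 / 2.440813 = €63,086.49

€63086.49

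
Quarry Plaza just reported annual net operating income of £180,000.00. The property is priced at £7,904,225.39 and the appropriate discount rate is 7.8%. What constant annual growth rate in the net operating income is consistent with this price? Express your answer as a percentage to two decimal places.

5.40%

P = D₀(1+g)/(r−g) ⇒ P(r−g) = D₀(1+g) ⇒ g(P+D₀) = P·r − D₀
g = (P·r − D₀)/(P + D₀) = (£7,904,225.39×0.078 − £180,000.00) / (£7,904,225.39 + £180,000.00) = 0.053998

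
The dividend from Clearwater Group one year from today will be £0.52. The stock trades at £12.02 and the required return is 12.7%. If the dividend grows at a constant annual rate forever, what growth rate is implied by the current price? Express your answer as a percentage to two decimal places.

P = D₁/(r−g) ⇒ g = r − D₁/P = 0.127 − £0.52/£12.02 = 0.083739

8.37%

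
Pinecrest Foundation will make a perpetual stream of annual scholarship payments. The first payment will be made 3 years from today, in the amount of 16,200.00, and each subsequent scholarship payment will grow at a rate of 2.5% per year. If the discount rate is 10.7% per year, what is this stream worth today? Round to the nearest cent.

Value at end of year 2: C₁ / (r − g) = 16,200.00 / (0.107 − 0.025) = 197,560.9756
Discount to today: PV = 197,560.9756 / (1 + 0.107)^2 = 197,560.9756 / 1.225449 = 161,215.18

161215.18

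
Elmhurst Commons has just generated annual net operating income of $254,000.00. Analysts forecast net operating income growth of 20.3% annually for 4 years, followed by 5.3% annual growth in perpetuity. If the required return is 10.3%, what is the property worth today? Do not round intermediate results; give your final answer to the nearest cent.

D_1 = 305562.00000
D_2 = 367591.08600
D_3 = 442212.07646
D_4 = 531981.12798
Terminal value at year 4: TV = D_4×(1+g_2)/(r−g_2) = 560176.12776/0.05 = 11203522.55524
P_0 = D_1/(1+r)^1 + D_2/(1+r)^2 + D_3/(1+r)^3 + D_4/(1+r)^4 + TV/(1+r)^4
    = 277028.10517 + 302143.98052 + 329536.90713 + 359413.32664 + 7569244.65901 = 8837366.97847

$8837366.98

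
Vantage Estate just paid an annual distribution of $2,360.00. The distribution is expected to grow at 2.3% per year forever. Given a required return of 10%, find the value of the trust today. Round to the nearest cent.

$31354.29

D₁ = D₀ × (1 + g) = $2,360.00 × 1.023 = $2,414.2800
Growing perpetuity: P = D₁ / (r − g) = $2,414.2800 / (0.1 − 0.023) = $31,354.29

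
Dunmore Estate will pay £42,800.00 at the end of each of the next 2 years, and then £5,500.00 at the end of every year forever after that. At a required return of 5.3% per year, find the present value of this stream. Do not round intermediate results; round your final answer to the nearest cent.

PV of 2-year annuity: £42,800.00 × [1 − (1+0.053)^−2] / 0.053 = 79245.74927
Perpetuity value at year 2: £5,500.00 / 0.053 = 103773.58491
PV of perpetuity: 103773.58491 / (1+0.053)^2 = 93590.13582
Total PV = 79245.74927 + 93590.13582 = 172835.88509

£172835.89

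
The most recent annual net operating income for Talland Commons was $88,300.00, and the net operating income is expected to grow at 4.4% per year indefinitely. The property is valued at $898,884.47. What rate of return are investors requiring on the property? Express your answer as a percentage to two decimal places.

D₁ = $88,300.00 × 1.044 = $92,185.2000
P = D₁/(r − g) ⇒ r = D₁/P + g = $92,185.2000/$898,884.47 + 0.044 = 0.102555 + 0.044 = 0.146555

14.66%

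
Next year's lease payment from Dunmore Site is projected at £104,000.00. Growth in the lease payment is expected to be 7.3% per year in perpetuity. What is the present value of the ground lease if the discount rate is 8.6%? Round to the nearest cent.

£8000000.00

Growing perpetuity: P = D₁ / (r − g) = £104,000.0000 / (0.086 − 0.073) = £8,000,000.00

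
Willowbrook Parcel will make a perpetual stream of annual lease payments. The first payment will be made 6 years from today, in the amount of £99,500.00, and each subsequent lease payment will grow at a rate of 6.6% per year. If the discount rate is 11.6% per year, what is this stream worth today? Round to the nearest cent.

£1149561.22

Value at end of year 5: C₁ / (r − g) = £99,500.00 / (0.116 − 0.066) = £1,990,000.0000
Discount to today: PV = £1,990,000.0000 / (1 + 0.116)^5 = £1,990,000.0000 / 1.731095 = £1,149,561.22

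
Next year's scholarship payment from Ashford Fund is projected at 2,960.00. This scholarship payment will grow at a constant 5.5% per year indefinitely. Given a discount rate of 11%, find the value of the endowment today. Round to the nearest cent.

53818.18

Growing perpetuity: P = D₁ / (r − g) = 2,960.0000 / (0.11 − 0.055) = 53,818.18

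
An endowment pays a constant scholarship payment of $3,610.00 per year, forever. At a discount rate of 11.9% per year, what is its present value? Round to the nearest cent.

$30336.13

Level perpetuity: PV = C / r = $3,610.00 / 0.119 = $30,336.13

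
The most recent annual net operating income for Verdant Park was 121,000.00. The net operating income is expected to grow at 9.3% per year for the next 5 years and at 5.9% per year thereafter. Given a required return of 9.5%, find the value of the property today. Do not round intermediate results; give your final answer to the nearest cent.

4128722.10

D_1 = 132253.00000
D_2 = 144552.52900
D_3 = 157995.91420
D_4 = 172689.53422
D_5 = 188749.66090
Terminal value at year 5: TV = D_5×(1+g_2)/(r−g_2) = 199885.89089/0.036 = 5552385.85813
P_0 = D_1/(1+r)^1 + D_2/(1+r)^2 + D_3/(1+r)^3 + D_4/(1+r)^4 + D_5/(1+r)^5 + TV/(1+r)^5
    = 120778.99543 + 120558.39453 + 120338.19655 + 120118.40076 + 119899.00642 + 3527029.10540 = 4128722.09908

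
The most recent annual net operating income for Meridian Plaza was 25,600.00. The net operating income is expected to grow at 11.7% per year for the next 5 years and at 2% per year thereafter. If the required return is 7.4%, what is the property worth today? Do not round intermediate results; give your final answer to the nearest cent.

D_1 = 28595.20000
D_2 = 31940.83840
D_3 = 35677.91649
D_4 = 39852.23272
D_5 = 44514.94395
Terminal value at year 5: TV = D_5×(1+g_2)/(r−g_2) = 45405.24283/0.054 = 840837.83019
P_0 = D_1/(1+r)^1 + D_2/(1+r)^2 + D_3/(1+r)^3 + D_4/(1+r)^4 + D_5/(1+r)^5 + TV/(1+r)^5
    = 26624.95345 + 27690.94320 + 28799.61225 + 29952.66935 + 31151.89168 + 588424.62063 = 732644.69055

732644.69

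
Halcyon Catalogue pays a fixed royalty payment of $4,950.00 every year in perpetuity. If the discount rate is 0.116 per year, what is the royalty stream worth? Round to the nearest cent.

Level perpetuity: PV = C / r = $4,950.00 / 0.116 = $42,672.41

$42672.41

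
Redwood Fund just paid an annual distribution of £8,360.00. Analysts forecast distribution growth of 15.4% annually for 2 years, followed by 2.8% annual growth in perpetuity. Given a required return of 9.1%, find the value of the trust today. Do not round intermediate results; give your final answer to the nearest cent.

£170819.47

D_1 = 9647.44000
D_2 = 11133.14576
Terminal value at year 2: TV = D_2×(1+g_2)/(r−g_2) = 11444.87384/0.063 = 181664.66415
P_0 = D_1/(1+r)^1 + D_2/(1+r)^2 + TV/(1+r)^2
    = 8842.74977 + 9353.37602 + 152623.34201 = 170819.46780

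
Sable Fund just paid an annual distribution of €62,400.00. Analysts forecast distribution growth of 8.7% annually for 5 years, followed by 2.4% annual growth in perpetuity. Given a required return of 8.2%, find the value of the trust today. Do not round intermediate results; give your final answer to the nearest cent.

€1443725.95

D_1 = 67828.80000
D_2 = 73729.90560
D_3 = 80144.40739
D_4 = 87116.97083
D_5 = 94696.14729
Terminal value at year 5: TV = D_5×(1+g_2)/(r−g_2) = 96968.85483/0.058 = 1671876.80736
P_0 = D_1/(1+r)^1 + D_2/(1+r)^2 + D_3/(1+r)^3 + D_4/(1+r)^4 + D_5/(1+r)^5 + TV/(1+r)^5
    = 62688.35490 + 62978.04231 + 63269.06838 + 63561.43930 + 63855.16130 + 1127373.88223 = 1443725.94841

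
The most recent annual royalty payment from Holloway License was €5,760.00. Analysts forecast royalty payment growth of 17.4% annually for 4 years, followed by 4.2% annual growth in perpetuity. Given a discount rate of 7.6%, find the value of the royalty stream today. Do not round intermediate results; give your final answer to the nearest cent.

D_1 = 6762.24000
D_2 = 7938.86976
D_3 = 9320.23310
D_4 = 10941.95366
Terminal value at year 4: TV = D_4×(1+g_2)/(r−g_2) = 11401.51571/0.034 = 335338.69738
P_0 = D_1/(1+r)^1 + D_2/(1+r)^2 + D_3/(1+r)^3 + D_4/(1+r)^4 + TV/(1+r)^4
    = 6284.60967 + 6856.99977 + 7481.52205 + 8162.92461 + 250169.63083 = 278955.68692

€278955.69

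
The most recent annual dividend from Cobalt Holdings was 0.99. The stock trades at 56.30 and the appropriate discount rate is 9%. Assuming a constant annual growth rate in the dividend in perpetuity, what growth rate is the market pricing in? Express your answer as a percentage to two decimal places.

P = D₀(1+g)/(r−g) ⇒ P(r−g) = D₀(1+g) ⇒ g(P+D₀) = P·r − D₀
g = (P·r − D₀)/(P + D₀) = (56.30×0.09 − 0.99) / (56.30 + 0.99) = 0.071164

7.12%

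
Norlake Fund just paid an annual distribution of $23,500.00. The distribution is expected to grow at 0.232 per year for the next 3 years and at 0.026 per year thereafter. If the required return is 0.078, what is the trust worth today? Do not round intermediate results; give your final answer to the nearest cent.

$784759.81

D_1 = 28952.00000
D_2 = 35668.86400
D_3 = 43944.04045
Terminal value at year 3: TV = D_3×(1+g_2)/(r−g_2) = 45086.58550/0.052 = 867049.72115
P_0 = D_1/(1+r)^1 + D_2/(1+r)^2 + D_3/(1+r)^3 + TV/(1+r)^3
    = 26857.14286 + 30693.87755 + 35078.71720 + 692130.07401 = 784759.81162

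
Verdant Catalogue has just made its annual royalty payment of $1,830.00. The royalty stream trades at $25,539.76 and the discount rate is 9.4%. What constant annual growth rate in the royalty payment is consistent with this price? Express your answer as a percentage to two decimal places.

2.09%

P = D₀(1+g)/(r−g) ⇒ P(r−g) = D₀(1+g) ⇒ g(P+D₀) = P·r − D₀
g = (P·r − D₀)/(P + D₀) = ($25,539.76×0.094 − $1,830.00) / ($25,539.76 + $1,830.00) = 0.020853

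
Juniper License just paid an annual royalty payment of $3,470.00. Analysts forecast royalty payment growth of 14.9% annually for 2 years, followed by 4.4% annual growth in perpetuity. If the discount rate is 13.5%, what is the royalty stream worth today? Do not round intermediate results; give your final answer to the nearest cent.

$47866.75

D_1 = 3987.03000
D_2 = 4581.09747
Terminal value at year 2: TV = D_2×(1+g_2)/(r−g_2) = 4782.66576/0.091 = 52556.76658
P_0 = D_1/(1+r)^1 + D_2/(1+r)^2 + TV/(1+r)^2
    = 3512.80176 + 3556.13148 + 40797.81605 = 47866.74929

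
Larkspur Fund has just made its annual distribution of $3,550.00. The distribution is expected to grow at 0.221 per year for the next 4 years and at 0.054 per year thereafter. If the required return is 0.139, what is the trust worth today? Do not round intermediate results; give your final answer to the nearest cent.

$75078.80

D_1 = 4334.55000
D_2 = 5292.48555
D_3 = 6462.12486
D_4 = 7890.25445
Terminal value at year 4: TV = D_4×(1+g_2)/(r−g_2) = 8316.32819/0.085 = 97839.15518
P_0 = D_1/(1+r)^1 + D_2/(1+r)^2 + D_3/(1+r)^3 + D_4/(1+r)^4 + TV/(1+r)^4
    = 3805.57507 + 4079.54974 + 4373.24867 + 4688.09186 + 58132.33903 = 75078.80436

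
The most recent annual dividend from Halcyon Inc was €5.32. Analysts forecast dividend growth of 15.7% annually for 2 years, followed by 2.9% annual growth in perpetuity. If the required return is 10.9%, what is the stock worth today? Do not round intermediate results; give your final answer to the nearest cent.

€85.82

D_1 = 6.15524
D_2 = 7.12161
Terminal value at year 2: TV = D_2×(1+g_2)/(r−g_2) = 7.32814/0.08 = 91.60174
P_0 = D_1/(1+r)^1 + D_2/(1+r)^2 + TV/(1+r)^2
    = 5.55026 + 5.79049 + 74.48017 = 85.82092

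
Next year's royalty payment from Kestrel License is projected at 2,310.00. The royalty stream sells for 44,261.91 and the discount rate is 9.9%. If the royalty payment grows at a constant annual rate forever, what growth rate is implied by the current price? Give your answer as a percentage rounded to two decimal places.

P = D₁/(r−g) ⇒ g = r − D₁/P = 0.099 − 2,310.00/44,261.91 = 0.046811

4.68%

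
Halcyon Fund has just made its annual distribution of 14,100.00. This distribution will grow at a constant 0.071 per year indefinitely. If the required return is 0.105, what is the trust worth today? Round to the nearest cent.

444150.00

D₁ = D₀ × (1 + g) = 14,100.00 × 1.071 = 15,101.1000
Growing perpetuity: P = D₁ / (r − g) = 15,101.1000 / (0.105 − 0.071) = 444,150.00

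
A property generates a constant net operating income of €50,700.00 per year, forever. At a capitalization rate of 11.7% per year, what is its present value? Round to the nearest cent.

Level perpetuity: PV = C / r = €50,700.00 / 0.117 = €433,333.33

€433333.33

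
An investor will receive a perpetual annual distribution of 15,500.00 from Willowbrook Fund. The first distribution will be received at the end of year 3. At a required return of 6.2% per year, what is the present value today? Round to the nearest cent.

221661.86

Value at end of year 2: C / r = 15,500.00 / 0.062 = 250,000.0000
Discount to today: PV = 250,000.0000 / (1 + 0.062)^2 = 250,000.0000 / 1.127844 = 221,661.86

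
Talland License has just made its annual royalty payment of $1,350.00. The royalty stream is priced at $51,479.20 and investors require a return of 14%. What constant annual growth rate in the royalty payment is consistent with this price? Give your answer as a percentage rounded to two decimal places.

11.09%

P = D₀(1+g)/(r−g) ⇒ P(r−g) = D₀(1+g) ⇒ g(P+D₀) = P·r − D₀
g = (P·r − D₀)/(P + D₀) = ($51,479.20×0.14 − $1,350.00) / ($51,479.20 + $1,350.00) = 0.110868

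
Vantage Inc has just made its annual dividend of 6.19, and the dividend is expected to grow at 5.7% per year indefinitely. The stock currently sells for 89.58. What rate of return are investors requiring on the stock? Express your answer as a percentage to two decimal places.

13.00%

D₁ = 6.19 × 1.057 = 6.5428
P = D₁/(r − g) ⇒ r = D₁/P + g = 6.5428/89.58 + 0.057 = 0.073039 + 0.057 = 0.130039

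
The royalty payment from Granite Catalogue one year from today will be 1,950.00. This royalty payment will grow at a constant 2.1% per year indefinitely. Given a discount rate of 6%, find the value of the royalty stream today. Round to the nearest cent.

50000.00

Growing perpetuity: P = D₁ / (r − g) = 1,950.0000 / (0.06 − 0.021) = 50,000.00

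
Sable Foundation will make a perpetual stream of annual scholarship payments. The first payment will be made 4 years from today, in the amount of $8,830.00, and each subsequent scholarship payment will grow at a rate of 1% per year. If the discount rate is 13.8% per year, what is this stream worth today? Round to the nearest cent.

Value at end of year 3: C₁ / (r − g) = $8,830.00 / (0.138 − 0.01) = $68,984.3750
Discount to today: PV = $68,984.3750 / (1 + 0.138)^3 = $68,984.3750 / 1.473760 = $46,808.42

$46808.42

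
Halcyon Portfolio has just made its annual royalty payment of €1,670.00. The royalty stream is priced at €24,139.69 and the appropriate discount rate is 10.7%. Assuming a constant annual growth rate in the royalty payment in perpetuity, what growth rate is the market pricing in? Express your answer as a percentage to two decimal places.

3.54%

P = D₀(1+g)/(r−g) ⇒ P(r−g) = D₀(1+g) ⇒ g(P+D₀) = P·r − D₀
g = (P·r − D₀)/(P + D₀) = (€24,139.69×0.107 − €1,670.00) / (€24,139.69 + €1,670.00) = 0.035372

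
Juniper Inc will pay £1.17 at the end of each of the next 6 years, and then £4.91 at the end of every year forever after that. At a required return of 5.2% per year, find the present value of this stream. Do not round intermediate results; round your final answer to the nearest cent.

PV of 6-year annuity: £1.17 × [1 − (1+0.052)^−6] / 0.052 = 5.90076
Perpetuity value at year 6: £4.91 / 0.052 = 94.42308
PV of perpetuity: 94.42308 / (1+0.052)^6 = 69.66004
Total PV = 5.90076 + 69.66004 = 75.56080

£75.56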